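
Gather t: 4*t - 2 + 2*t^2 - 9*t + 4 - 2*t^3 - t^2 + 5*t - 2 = -2*t^3 + t^2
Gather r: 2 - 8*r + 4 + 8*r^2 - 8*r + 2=8*r^2 - 16*r + 8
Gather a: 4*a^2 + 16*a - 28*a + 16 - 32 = 4*a^2 - 12*a - 16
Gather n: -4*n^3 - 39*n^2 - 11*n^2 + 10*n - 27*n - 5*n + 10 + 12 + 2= -4*n^3 - 50*n^2 - 22*n + 24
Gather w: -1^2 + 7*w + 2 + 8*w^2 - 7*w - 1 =8*w^2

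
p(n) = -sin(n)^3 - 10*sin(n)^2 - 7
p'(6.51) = -4.53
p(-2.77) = -8.27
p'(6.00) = 5.14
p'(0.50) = -9.02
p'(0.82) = -11.07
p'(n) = -3*sin(n)^2*cos(n) - 20*sin(n)*cos(n)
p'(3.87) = -8.94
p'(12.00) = 8.33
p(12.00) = -9.72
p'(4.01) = -8.73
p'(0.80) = -11.07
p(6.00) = -7.76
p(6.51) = -7.52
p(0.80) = -12.52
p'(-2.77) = -6.40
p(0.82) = -12.74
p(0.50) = -9.41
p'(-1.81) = -3.93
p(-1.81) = -15.52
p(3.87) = -11.14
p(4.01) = -12.38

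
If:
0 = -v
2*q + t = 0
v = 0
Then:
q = -t/2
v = 0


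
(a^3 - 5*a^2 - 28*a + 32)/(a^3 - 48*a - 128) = (a - 1)/(a + 4)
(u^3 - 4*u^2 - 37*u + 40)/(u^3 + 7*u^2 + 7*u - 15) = (u - 8)/(u + 3)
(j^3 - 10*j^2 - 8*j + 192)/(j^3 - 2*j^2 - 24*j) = (j - 8)/j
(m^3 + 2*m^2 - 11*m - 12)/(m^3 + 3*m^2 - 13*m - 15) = (m + 4)/(m + 5)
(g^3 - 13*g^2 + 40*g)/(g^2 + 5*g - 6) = g*(g^2 - 13*g + 40)/(g^2 + 5*g - 6)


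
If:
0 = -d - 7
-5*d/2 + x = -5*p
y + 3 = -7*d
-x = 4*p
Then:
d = -7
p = -35/2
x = 70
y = 46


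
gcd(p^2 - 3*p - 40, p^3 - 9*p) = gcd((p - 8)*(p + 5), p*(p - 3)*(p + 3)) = 1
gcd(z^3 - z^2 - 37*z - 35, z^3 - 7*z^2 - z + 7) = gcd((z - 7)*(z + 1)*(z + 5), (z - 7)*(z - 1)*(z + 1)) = z^2 - 6*z - 7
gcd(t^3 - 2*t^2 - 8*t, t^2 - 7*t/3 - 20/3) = t - 4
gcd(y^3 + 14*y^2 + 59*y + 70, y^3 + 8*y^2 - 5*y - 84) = y + 7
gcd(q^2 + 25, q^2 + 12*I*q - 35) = q + 5*I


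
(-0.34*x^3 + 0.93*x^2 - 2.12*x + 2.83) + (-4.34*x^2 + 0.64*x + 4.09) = -0.34*x^3 - 3.41*x^2 - 1.48*x + 6.92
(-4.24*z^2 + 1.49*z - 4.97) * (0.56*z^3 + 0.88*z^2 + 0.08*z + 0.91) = -2.3744*z^5 - 2.8968*z^4 - 1.8112*z^3 - 8.1128*z^2 + 0.9583*z - 4.5227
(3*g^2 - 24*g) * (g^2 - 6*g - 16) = 3*g^4 - 42*g^3 + 96*g^2 + 384*g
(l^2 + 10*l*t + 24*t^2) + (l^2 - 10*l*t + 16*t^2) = 2*l^2 + 40*t^2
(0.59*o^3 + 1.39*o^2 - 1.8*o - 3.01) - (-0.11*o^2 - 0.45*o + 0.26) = 0.59*o^3 + 1.5*o^2 - 1.35*o - 3.27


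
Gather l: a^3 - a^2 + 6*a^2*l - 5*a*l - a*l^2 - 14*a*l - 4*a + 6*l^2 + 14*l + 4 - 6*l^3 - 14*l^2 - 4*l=a^3 - a^2 - 4*a - 6*l^3 + l^2*(-a - 8) + l*(6*a^2 - 19*a + 10) + 4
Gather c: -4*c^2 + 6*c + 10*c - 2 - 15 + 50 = -4*c^2 + 16*c + 33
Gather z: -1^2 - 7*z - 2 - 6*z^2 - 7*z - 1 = -6*z^2 - 14*z - 4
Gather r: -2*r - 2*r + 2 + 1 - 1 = 2 - 4*r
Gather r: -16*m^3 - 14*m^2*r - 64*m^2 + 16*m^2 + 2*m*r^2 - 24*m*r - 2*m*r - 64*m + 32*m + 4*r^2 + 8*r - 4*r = -16*m^3 - 48*m^2 - 32*m + r^2*(2*m + 4) + r*(-14*m^2 - 26*m + 4)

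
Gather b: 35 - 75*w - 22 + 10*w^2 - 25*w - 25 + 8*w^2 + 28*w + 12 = 18*w^2 - 72*w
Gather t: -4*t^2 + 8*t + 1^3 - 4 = -4*t^2 + 8*t - 3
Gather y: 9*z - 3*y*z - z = -3*y*z + 8*z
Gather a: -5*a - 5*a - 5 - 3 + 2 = -10*a - 6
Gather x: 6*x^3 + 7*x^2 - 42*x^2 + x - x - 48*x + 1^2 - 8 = 6*x^3 - 35*x^2 - 48*x - 7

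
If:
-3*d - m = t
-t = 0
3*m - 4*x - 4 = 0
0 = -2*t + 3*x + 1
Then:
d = -8/27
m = 8/9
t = 0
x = -1/3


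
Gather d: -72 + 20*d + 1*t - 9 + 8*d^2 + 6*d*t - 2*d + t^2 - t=8*d^2 + d*(6*t + 18) + t^2 - 81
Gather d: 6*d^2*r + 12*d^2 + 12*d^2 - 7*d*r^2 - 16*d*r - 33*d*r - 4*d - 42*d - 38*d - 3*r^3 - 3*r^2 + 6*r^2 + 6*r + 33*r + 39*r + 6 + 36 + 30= d^2*(6*r + 24) + d*(-7*r^2 - 49*r - 84) - 3*r^3 + 3*r^2 + 78*r + 72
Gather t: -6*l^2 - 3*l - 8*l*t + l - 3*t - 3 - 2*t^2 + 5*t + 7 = -6*l^2 - 2*l - 2*t^2 + t*(2 - 8*l) + 4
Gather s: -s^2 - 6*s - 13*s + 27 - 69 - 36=-s^2 - 19*s - 78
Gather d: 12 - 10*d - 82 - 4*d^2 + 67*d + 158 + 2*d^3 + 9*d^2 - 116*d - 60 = 2*d^3 + 5*d^2 - 59*d + 28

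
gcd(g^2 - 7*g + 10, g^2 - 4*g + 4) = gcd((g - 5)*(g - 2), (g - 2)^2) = g - 2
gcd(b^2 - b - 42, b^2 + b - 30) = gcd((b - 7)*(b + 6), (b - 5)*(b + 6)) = b + 6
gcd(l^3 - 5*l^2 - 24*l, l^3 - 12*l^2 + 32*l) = l^2 - 8*l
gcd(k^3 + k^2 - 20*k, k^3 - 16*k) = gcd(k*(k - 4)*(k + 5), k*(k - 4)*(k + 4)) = k^2 - 4*k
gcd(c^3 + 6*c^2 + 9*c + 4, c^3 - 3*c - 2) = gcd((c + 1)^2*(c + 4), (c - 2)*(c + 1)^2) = c^2 + 2*c + 1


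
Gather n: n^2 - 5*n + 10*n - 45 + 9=n^2 + 5*n - 36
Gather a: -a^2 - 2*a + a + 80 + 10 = -a^2 - a + 90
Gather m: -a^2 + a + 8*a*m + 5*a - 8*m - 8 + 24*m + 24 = -a^2 + 6*a + m*(8*a + 16) + 16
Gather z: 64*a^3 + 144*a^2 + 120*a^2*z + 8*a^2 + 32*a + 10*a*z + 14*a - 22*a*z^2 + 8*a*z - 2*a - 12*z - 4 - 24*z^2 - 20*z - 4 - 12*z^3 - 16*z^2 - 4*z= 64*a^3 + 152*a^2 + 44*a - 12*z^3 + z^2*(-22*a - 40) + z*(120*a^2 + 18*a - 36) - 8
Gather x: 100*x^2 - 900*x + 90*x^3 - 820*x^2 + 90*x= 90*x^3 - 720*x^2 - 810*x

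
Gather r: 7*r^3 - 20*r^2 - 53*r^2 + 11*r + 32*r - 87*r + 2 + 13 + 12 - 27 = 7*r^3 - 73*r^2 - 44*r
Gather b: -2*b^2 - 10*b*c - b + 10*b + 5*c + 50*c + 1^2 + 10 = -2*b^2 + b*(9 - 10*c) + 55*c + 11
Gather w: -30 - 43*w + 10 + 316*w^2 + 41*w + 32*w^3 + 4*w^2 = 32*w^3 + 320*w^2 - 2*w - 20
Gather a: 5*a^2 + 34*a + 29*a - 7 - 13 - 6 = 5*a^2 + 63*a - 26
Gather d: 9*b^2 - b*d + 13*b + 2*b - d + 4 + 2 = 9*b^2 + 15*b + d*(-b - 1) + 6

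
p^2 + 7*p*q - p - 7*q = (p - 1)*(p + 7*q)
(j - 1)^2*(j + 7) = j^3 + 5*j^2 - 13*j + 7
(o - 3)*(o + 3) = o^2 - 9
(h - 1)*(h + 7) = h^2 + 6*h - 7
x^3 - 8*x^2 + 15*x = x*(x - 5)*(x - 3)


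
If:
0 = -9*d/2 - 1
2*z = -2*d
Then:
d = -2/9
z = 2/9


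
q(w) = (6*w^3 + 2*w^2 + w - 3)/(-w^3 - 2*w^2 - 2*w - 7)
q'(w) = (3*w^2 + 4*w + 2)*(6*w^3 + 2*w^2 + w - 3)/(-w^3 - 2*w^2 - 2*w - 7)^2 + (18*w^2 + 4*w + 1)/(-w^3 - 2*w^2 - 2*w - 7)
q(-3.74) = -11.79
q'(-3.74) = -4.20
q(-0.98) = 1.28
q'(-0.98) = -2.59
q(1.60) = -1.46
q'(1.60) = -1.55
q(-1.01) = 1.36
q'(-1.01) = -2.79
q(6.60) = -4.60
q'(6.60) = -0.20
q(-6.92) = -7.85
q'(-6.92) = -0.37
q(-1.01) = 1.36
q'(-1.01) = -2.79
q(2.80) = -2.93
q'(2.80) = -0.91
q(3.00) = -3.10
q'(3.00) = -0.82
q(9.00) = -4.96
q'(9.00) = -0.11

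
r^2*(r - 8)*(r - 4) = r^4 - 12*r^3 + 32*r^2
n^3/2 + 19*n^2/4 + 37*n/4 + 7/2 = (n/2 + 1)*(n + 1/2)*(n + 7)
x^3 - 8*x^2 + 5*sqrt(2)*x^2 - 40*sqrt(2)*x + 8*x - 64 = (x - 8)*(x + sqrt(2))*(x + 4*sqrt(2))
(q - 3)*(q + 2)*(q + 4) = q^3 + 3*q^2 - 10*q - 24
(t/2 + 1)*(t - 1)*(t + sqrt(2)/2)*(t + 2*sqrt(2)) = t^4/2 + t^3/2 + 5*sqrt(2)*t^3/4 + 5*sqrt(2)*t^2/4 - 5*sqrt(2)*t/2 + t - 2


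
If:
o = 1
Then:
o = 1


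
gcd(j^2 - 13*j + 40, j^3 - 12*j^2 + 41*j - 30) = j - 5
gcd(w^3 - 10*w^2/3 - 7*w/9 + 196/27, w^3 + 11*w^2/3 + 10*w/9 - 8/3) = w + 4/3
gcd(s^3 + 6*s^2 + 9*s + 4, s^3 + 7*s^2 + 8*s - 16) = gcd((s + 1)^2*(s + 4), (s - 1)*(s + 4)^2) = s + 4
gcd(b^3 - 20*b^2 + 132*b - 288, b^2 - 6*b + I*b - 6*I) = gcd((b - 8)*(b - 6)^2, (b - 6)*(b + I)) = b - 6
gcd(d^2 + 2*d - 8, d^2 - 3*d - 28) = d + 4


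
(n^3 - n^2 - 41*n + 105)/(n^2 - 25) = (n^2 + 4*n - 21)/(n + 5)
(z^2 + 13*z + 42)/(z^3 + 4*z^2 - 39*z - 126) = (z + 6)/(z^2 - 3*z - 18)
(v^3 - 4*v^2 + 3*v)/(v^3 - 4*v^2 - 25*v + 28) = v*(v - 3)/(v^2 - 3*v - 28)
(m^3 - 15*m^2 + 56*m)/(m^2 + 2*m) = (m^2 - 15*m + 56)/(m + 2)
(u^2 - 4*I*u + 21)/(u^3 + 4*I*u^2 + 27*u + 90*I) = (u - 7*I)/(u^2 + I*u + 30)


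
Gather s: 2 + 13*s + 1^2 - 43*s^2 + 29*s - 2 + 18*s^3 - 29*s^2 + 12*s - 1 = 18*s^3 - 72*s^2 + 54*s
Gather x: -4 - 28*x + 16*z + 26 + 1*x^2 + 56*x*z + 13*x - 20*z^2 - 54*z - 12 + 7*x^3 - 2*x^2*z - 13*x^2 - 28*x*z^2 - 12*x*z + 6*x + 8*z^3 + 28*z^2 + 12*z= 7*x^3 + x^2*(-2*z - 12) + x*(-28*z^2 + 44*z - 9) + 8*z^3 + 8*z^2 - 26*z + 10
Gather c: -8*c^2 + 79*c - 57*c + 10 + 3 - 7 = -8*c^2 + 22*c + 6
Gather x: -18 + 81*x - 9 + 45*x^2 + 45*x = 45*x^2 + 126*x - 27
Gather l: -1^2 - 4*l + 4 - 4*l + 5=8 - 8*l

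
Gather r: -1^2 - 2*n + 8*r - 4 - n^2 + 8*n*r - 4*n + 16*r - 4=-n^2 - 6*n + r*(8*n + 24) - 9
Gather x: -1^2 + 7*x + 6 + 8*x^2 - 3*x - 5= 8*x^2 + 4*x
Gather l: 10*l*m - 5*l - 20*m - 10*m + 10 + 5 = l*(10*m - 5) - 30*m + 15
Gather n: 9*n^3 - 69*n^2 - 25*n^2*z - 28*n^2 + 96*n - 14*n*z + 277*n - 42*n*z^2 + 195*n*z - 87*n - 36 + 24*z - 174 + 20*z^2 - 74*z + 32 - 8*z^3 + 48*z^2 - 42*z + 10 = 9*n^3 + n^2*(-25*z - 97) + n*(-42*z^2 + 181*z + 286) - 8*z^3 + 68*z^2 - 92*z - 168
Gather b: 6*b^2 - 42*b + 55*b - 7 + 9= 6*b^2 + 13*b + 2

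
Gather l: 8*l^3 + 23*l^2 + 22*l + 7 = 8*l^3 + 23*l^2 + 22*l + 7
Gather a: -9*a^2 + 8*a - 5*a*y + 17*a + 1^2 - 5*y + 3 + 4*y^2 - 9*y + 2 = -9*a^2 + a*(25 - 5*y) + 4*y^2 - 14*y + 6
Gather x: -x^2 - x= -x^2 - x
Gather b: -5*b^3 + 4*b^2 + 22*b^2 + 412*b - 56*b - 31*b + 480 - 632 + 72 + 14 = -5*b^3 + 26*b^2 + 325*b - 66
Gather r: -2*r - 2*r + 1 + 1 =2 - 4*r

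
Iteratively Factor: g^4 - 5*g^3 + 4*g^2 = (g)*(g^3 - 5*g^2 + 4*g) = g*(g - 4)*(g^2 - g) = g*(g - 4)*(g - 1)*(g)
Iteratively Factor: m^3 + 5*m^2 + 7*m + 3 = (m + 1)*(m^2 + 4*m + 3) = (m + 1)^2*(m + 3)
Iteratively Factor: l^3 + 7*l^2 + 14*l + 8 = (l + 1)*(l^2 + 6*l + 8) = (l + 1)*(l + 2)*(l + 4)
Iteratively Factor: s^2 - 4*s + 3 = (s - 3)*(s - 1)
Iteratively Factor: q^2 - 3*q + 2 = (q - 2)*(q - 1)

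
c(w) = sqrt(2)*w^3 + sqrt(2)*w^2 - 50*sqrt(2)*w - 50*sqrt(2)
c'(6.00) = 98.99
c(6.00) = -138.59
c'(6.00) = 98.99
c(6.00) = -138.59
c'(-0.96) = -69.52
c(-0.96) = -2.78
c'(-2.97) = -41.69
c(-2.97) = 114.73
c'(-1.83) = -61.68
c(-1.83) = 54.76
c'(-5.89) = 59.82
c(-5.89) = 105.86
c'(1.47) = -57.38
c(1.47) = -167.11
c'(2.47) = -37.84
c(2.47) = -215.43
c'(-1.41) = -66.26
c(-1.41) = 27.84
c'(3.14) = -20.00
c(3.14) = -235.02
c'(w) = 3*sqrt(2)*w^2 + 2*sqrt(2)*w - 50*sqrt(2)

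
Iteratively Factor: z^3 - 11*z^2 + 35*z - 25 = (z - 5)*(z^2 - 6*z + 5) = (z - 5)*(z - 1)*(z - 5)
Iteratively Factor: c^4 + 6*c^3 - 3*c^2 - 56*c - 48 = (c - 3)*(c^3 + 9*c^2 + 24*c + 16) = (c - 3)*(c + 1)*(c^2 + 8*c + 16) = (c - 3)*(c + 1)*(c + 4)*(c + 4)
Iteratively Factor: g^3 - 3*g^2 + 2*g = (g)*(g^2 - 3*g + 2) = g*(g - 2)*(g - 1)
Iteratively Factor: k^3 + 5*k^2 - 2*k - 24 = (k - 2)*(k^2 + 7*k + 12) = (k - 2)*(k + 4)*(k + 3)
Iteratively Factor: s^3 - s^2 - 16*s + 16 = (s - 4)*(s^2 + 3*s - 4) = (s - 4)*(s - 1)*(s + 4)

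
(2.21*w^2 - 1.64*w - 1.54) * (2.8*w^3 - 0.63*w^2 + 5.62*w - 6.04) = 6.188*w^5 - 5.9843*w^4 + 9.1414*w^3 - 21.595*w^2 + 1.2508*w + 9.3016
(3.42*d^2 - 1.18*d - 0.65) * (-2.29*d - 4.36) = -7.8318*d^3 - 12.209*d^2 + 6.6333*d + 2.834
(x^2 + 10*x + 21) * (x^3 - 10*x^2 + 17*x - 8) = x^5 - 62*x^3 - 48*x^2 + 277*x - 168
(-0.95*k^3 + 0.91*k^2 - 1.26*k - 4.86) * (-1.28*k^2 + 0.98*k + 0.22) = 1.216*k^5 - 2.0958*k^4 + 2.2956*k^3 + 5.1862*k^2 - 5.04*k - 1.0692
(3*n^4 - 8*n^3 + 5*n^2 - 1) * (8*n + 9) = 24*n^5 - 37*n^4 - 32*n^3 + 45*n^2 - 8*n - 9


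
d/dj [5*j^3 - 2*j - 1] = 15*j^2 - 2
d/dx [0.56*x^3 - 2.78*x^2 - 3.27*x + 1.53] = 1.68*x^2 - 5.56*x - 3.27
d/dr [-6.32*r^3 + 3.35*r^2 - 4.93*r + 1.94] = -18.96*r^2 + 6.7*r - 4.93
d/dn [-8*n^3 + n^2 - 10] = 2*n*(1 - 12*n)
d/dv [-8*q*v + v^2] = -8*q + 2*v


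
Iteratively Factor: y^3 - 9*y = (y)*(y^2 - 9) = y*(y + 3)*(y - 3)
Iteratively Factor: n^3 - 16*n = (n)*(n^2 - 16) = n*(n - 4)*(n + 4)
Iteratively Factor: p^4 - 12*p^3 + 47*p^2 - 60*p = (p - 3)*(p^3 - 9*p^2 + 20*p) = p*(p - 3)*(p^2 - 9*p + 20) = p*(p - 4)*(p - 3)*(p - 5)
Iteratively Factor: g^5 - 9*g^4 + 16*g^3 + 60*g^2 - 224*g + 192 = (g - 2)*(g^4 - 7*g^3 + 2*g^2 + 64*g - 96) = (g - 2)^2*(g^3 - 5*g^2 - 8*g + 48) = (g - 4)*(g - 2)^2*(g^2 - g - 12) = (g - 4)*(g - 2)^2*(g + 3)*(g - 4)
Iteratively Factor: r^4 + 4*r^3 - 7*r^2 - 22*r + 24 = (r + 3)*(r^3 + r^2 - 10*r + 8) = (r + 3)*(r + 4)*(r^2 - 3*r + 2) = (r - 2)*(r + 3)*(r + 4)*(r - 1)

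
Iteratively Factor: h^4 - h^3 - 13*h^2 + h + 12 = (h - 1)*(h^3 - 13*h - 12) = (h - 1)*(h + 1)*(h^2 - h - 12) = (h - 4)*(h - 1)*(h + 1)*(h + 3)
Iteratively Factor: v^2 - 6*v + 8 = (v - 2)*(v - 4)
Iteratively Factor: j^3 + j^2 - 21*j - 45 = (j + 3)*(j^2 - 2*j - 15) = (j - 5)*(j + 3)*(j + 3)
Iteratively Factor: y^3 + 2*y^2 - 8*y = (y)*(y^2 + 2*y - 8) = y*(y - 2)*(y + 4)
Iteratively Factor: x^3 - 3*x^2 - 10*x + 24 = (x - 4)*(x^2 + x - 6) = (x - 4)*(x - 2)*(x + 3)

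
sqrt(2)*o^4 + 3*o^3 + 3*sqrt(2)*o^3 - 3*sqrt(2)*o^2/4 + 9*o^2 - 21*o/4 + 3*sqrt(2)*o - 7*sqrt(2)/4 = (o - 1/2)*(o + 7/2)*(o + sqrt(2))*(sqrt(2)*o + 1)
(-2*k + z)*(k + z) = -2*k^2 - k*z + z^2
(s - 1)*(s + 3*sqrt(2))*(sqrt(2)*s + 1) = sqrt(2)*s^3 - sqrt(2)*s^2 + 7*s^2 - 7*s + 3*sqrt(2)*s - 3*sqrt(2)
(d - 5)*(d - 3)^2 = d^3 - 11*d^2 + 39*d - 45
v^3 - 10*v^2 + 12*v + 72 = (v - 6)^2*(v + 2)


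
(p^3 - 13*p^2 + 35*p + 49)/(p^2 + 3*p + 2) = (p^2 - 14*p + 49)/(p + 2)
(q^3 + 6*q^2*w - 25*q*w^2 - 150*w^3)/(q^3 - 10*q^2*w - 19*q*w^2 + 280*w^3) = (q^2 + q*w - 30*w^2)/(q^2 - 15*q*w + 56*w^2)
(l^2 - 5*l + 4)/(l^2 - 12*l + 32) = (l - 1)/(l - 8)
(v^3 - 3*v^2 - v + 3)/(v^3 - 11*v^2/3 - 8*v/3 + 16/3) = 3*(v^2 - 2*v - 3)/(3*v^2 - 8*v - 16)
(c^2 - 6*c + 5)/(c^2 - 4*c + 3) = (c - 5)/(c - 3)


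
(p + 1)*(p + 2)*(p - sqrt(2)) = p^3 - sqrt(2)*p^2 + 3*p^2 - 3*sqrt(2)*p + 2*p - 2*sqrt(2)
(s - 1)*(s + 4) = s^2 + 3*s - 4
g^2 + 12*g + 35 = (g + 5)*(g + 7)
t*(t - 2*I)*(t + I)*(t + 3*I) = t^4 + 2*I*t^3 + 5*t^2 + 6*I*t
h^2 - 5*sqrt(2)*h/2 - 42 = (h - 6*sqrt(2))*(h + 7*sqrt(2)/2)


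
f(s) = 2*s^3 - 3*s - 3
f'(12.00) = 861.00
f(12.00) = 3417.00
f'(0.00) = -3.00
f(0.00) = -3.00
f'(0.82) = 1.03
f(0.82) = -4.36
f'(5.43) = 173.91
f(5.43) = 300.92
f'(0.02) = -3.00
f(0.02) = -3.06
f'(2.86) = 46.08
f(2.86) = 35.21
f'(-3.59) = 74.33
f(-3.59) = -84.77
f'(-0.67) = -0.31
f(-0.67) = -1.59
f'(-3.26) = 60.77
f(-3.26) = -62.51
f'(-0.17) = -2.83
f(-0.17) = -2.50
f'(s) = 6*s^2 - 3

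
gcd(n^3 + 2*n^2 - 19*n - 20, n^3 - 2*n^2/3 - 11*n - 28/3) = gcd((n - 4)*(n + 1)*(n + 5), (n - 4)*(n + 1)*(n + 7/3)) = n^2 - 3*n - 4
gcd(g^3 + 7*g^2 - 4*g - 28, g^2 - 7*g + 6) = 1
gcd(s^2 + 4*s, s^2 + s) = s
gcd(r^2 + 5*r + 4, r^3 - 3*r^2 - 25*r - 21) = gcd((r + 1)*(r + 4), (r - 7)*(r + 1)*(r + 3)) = r + 1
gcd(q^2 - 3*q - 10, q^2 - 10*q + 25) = q - 5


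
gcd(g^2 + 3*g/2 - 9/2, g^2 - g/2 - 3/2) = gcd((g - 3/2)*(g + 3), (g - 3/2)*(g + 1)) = g - 3/2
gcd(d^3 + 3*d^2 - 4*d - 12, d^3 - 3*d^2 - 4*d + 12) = d^2 - 4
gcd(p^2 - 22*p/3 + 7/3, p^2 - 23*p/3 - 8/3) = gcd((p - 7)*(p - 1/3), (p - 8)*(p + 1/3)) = 1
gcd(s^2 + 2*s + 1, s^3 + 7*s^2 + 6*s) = s + 1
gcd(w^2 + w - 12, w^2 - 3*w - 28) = w + 4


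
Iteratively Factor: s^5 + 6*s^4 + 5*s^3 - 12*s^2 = (s - 1)*(s^4 + 7*s^3 + 12*s^2) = s*(s - 1)*(s^3 + 7*s^2 + 12*s) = s^2*(s - 1)*(s^2 + 7*s + 12) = s^2*(s - 1)*(s + 4)*(s + 3)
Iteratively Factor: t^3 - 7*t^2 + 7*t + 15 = (t + 1)*(t^2 - 8*t + 15) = (t - 5)*(t + 1)*(t - 3)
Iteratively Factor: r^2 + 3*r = (r + 3)*(r)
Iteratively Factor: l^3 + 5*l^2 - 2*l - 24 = (l - 2)*(l^2 + 7*l + 12) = (l - 2)*(l + 4)*(l + 3)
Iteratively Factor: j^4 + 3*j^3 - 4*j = (j + 2)*(j^3 + j^2 - 2*j) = j*(j + 2)*(j^2 + j - 2) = j*(j + 2)^2*(j - 1)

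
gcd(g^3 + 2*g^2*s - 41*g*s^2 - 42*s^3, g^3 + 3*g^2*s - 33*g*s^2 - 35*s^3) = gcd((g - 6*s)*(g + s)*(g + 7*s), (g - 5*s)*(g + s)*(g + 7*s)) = g^2 + 8*g*s + 7*s^2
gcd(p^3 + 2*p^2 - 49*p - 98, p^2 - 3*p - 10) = p + 2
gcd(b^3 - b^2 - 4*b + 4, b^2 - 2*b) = b - 2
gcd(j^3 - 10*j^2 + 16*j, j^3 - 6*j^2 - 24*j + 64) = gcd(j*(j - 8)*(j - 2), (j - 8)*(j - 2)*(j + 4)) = j^2 - 10*j + 16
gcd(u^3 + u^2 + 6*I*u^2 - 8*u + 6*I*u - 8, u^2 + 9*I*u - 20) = u + 4*I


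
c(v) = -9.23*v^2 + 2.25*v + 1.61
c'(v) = 2.25 - 18.46*v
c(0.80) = -2.50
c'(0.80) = -12.52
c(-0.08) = 1.37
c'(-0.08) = 3.73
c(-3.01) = -88.79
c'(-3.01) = 57.81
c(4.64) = -186.67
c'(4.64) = -83.40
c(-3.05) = -91.11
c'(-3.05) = 58.55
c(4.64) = -186.67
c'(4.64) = -83.40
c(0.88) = -3.56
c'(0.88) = -13.99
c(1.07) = -6.55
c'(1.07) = -17.50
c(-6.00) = -344.17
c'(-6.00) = 113.01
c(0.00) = 1.61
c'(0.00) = 2.25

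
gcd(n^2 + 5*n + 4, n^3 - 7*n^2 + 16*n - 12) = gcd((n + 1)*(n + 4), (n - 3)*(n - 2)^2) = 1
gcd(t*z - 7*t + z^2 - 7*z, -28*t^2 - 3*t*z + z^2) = 1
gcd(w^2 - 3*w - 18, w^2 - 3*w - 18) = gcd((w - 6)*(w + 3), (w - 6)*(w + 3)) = w^2 - 3*w - 18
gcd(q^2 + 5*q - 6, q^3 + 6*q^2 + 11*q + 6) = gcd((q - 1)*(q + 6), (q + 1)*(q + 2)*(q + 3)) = 1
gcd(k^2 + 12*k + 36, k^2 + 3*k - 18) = k + 6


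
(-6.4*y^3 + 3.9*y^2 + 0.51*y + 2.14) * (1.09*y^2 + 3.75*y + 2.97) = -6.976*y^5 - 19.749*y^4 - 3.8271*y^3 + 15.8281*y^2 + 9.5397*y + 6.3558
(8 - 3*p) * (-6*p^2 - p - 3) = 18*p^3 - 45*p^2 + p - 24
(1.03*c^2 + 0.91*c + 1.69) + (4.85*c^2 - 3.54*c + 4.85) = 5.88*c^2 - 2.63*c + 6.54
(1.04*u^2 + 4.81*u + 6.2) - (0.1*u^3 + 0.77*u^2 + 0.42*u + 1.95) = -0.1*u^3 + 0.27*u^2 + 4.39*u + 4.25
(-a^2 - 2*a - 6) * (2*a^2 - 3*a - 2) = -2*a^4 - a^3 - 4*a^2 + 22*a + 12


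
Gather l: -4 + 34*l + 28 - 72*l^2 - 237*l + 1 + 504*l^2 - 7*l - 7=432*l^2 - 210*l + 18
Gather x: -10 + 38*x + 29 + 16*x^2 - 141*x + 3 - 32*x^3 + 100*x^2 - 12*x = -32*x^3 + 116*x^2 - 115*x + 22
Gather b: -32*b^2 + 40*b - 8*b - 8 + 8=-32*b^2 + 32*b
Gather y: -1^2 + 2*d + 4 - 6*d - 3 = -4*d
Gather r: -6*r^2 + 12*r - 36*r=-6*r^2 - 24*r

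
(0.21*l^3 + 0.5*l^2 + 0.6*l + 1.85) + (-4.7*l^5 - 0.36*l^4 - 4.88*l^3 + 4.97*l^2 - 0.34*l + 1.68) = -4.7*l^5 - 0.36*l^4 - 4.67*l^3 + 5.47*l^2 + 0.26*l + 3.53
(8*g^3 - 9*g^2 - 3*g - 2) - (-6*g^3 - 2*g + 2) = 14*g^3 - 9*g^2 - g - 4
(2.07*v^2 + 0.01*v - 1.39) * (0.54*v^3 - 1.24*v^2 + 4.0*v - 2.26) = 1.1178*v^5 - 2.5614*v^4 + 7.517*v^3 - 2.9146*v^2 - 5.5826*v + 3.1414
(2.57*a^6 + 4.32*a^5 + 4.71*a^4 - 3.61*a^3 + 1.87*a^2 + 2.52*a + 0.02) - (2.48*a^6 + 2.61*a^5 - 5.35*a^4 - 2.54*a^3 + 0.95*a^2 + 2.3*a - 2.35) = 0.0899999999999999*a^6 + 1.71*a^5 + 10.06*a^4 - 1.07*a^3 + 0.92*a^2 + 0.22*a + 2.37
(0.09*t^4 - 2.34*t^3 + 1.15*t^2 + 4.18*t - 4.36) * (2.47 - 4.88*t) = -0.4392*t^5 + 11.6415*t^4 - 11.3918*t^3 - 17.5579*t^2 + 31.6014*t - 10.7692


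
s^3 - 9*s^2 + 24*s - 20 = (s - 5)*(s - 2)^2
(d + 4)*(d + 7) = d^2 + 11*d + 28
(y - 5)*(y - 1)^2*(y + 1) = y^4 - 6*y^3 + 4*y^2 + 6*y - 5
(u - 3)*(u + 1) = u^2 - 2*u - 3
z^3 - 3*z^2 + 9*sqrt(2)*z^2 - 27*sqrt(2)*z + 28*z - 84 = (z - 3)*(z + 2*sqrt(2))*(z + 7*sqrt(2))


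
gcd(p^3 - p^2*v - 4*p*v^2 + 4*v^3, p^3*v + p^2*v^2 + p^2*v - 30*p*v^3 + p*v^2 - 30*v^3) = 1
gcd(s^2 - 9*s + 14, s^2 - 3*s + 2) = s - 2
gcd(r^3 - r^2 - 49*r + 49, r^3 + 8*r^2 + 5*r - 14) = r^2 + 6*r - 7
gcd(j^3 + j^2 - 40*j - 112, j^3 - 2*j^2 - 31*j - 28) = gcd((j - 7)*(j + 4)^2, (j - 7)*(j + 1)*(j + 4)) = j^2 - 3*j - 28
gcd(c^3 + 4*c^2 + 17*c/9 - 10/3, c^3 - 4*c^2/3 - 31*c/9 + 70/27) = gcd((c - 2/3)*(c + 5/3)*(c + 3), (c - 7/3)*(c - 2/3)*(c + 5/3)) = c^2 + c - 10/9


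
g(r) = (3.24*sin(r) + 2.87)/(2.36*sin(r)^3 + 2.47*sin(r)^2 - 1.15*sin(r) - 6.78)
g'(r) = (3.24*sin(r) + 2.87)*(-7.08*sin(r)^2*cos(r) - 4.94*sin(r)*cos(r) + 1.15*cos(r))/(2.36*sin(r)^3 + 2.47*sin(r)^2 - 1.15*sin(r) - 6.78)^2 + 3.24*cos(r)/(2.36*sin(r)^3 + 2.47*sin(r)^2 - 1.15*sin(r) - 6.78)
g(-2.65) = -0.23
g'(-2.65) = 0.42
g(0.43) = -0.63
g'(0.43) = -0.63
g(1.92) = -1.59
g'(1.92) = 1.72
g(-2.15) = -0.03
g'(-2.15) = 0.32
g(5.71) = -0.19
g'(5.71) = -0.42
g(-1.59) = 0.07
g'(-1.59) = 0.01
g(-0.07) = -0.40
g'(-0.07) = -0.40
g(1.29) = -1.70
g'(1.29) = -1.62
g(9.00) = -0.63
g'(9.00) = 0.62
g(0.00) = -0.42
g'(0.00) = -0.41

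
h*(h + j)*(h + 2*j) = h^3 + 3*h^2*j + 2*h*j^2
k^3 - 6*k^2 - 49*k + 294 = (k - 7)*(k - 6)*(k + 7)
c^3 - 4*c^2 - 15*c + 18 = (c - 6)*(c - 1)*(c + 3)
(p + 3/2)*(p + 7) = p^2 + 17*p/2 + 21/2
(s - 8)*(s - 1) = s^2 - 9*s + 8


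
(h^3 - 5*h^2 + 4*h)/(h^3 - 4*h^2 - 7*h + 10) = h*(h - 4)/(h^2 - 3*h - 10)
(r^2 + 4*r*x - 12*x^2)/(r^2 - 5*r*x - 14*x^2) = (-r^2 - 4*r*x + 12*x^2)/(-r^2 + 5*r*x + 14*x^2)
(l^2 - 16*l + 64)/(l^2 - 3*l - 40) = (l - 8)/(l + 5)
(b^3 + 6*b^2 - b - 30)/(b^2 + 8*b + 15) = b - 2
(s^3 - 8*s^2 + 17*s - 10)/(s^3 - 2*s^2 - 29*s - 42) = (-s^3 + 8*s^2 - 17*s + 10)/(-s^3 + 2*s^2 + 29*s + 42)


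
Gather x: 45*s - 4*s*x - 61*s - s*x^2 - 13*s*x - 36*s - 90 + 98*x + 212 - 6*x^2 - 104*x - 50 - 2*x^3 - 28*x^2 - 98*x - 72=-52*s - 2*x^3 + x^2*(-s - 34) + x*(-17*s - 104)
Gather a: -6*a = -6*a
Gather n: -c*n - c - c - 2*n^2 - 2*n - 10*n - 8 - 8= -2*c - 2*n^2 + n*(-c - 12) - 16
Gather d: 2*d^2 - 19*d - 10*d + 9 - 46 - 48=2*d^2 - 29*d - 85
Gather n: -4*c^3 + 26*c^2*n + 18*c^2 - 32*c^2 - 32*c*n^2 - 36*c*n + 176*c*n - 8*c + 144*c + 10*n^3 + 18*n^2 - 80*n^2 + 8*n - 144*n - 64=-4*c^3 - 14*c^2 + 136*c + 10*n^3 + n^2*(-32*c - 62) + n*(26*c^2 + 140*c - 136) - 64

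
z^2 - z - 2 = (z - 2)*(z + 1)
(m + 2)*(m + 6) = m^2 + 8*m + 12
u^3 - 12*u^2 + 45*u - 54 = (u - 6)*(u - 3)^2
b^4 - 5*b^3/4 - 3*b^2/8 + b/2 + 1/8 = (b - 1)^2*(b + 1/4)*(b + 1/2)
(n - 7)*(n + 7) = n^2 - 49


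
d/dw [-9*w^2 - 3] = -18*w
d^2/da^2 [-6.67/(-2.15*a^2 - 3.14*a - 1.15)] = (-61.66415*a^2 - 90.05834*a + 6.67*(4.3*a + 3.14)*(8.6*a + 6.28) - 32.98315)/(2.15*a^2 + 3.14*a + 1.15)^3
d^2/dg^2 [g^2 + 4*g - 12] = 2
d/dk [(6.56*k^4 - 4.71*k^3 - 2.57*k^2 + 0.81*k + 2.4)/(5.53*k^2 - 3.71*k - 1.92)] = (72.5536*k^5 - 99.0591*k^4 - 15.4326*k^3 + 32.185*k^2 - 16.6752*k + 7.3488)/(30.5809*k^4 - 41.0326*k^3 - 7.4711*k^2 + 14.2464*k + 3.6864)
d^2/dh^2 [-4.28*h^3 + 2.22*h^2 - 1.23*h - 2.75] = 4.44 - 25.68*h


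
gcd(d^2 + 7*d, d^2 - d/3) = d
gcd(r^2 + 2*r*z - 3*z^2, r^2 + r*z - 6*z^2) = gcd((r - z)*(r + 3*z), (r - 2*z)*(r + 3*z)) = r + 3*z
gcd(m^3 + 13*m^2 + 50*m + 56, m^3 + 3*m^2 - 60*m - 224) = m^2 + 11*m + 28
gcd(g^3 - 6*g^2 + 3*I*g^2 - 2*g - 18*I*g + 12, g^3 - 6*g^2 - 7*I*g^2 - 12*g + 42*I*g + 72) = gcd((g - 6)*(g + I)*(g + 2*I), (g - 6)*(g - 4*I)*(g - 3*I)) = g - 6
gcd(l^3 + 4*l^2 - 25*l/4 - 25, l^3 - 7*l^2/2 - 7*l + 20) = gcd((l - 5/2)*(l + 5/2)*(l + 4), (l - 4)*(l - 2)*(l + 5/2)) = l + 5/2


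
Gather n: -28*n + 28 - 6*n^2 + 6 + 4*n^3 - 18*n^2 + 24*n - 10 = 4*n^3 - 24*n^2 - 4*n + 24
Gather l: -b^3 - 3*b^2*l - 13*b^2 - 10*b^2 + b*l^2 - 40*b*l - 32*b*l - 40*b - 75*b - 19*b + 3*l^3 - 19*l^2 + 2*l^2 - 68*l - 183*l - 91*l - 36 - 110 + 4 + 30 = -b^3 - 23*b^2 - 134*b + 3*l^3 + l^2*(b - 17) + l*(-3*b^2 - 72*b - 342) - 112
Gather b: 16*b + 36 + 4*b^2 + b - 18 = 4*b^2 + 17*b + 18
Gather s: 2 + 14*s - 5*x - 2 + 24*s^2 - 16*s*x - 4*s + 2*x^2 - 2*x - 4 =24*s^2 + s*(10 - 16*x) + 2*x^2 - 7*x - 4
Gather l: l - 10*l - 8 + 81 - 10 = 63 - 9*l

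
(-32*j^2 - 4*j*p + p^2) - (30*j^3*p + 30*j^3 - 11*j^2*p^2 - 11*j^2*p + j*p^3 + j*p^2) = -30*j^3*p - 30*j^3 + 11*j^2*p^2 + 11*j^2*p - 32*j^2 - j*p^3 - j*p^2 - 4*j*p + p^2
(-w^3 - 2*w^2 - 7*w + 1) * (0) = 0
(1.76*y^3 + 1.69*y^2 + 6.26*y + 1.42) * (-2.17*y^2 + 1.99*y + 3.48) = -3.8192*y^5 - 0.164899999999999*y^4 - 4.0963*y^3 + 15.2572*y^2 + 24.6106*y + 4.9416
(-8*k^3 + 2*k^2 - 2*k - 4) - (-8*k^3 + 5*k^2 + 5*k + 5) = -3*k^2 - 7*k - 9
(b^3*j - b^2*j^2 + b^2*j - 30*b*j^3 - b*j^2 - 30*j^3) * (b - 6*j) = b^4*j - 7*b^3*j^2 + b^3*j - 24*b^2*j^3 - 7*b^2*j^2 + 180*b*j^4 - 24*b*j^3 + 180*j^4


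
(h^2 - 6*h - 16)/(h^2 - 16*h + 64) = (h + 2)/(h - 8)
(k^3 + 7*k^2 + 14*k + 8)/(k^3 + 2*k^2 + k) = (k^2 + 6*k + 8)/(k*(k + 1))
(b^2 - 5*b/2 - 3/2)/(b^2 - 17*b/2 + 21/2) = (2*b^2 - 5*b - 3)/(2*b^2 - 17*b + 21)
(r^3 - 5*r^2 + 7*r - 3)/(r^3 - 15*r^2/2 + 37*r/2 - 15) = 2*(r^2 - 2*r + 1)/(2*r^2 - 9*r + 10)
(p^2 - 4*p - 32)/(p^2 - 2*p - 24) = (p - 8)/(p - 6)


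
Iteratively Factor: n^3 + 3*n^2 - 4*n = (n + 4)*(n^2 - n) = n*(n + 4)*(n - 1)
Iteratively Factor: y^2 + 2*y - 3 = (y + 3)*(y - 1)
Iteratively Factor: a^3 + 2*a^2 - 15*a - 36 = (a - 4)*(a^2 + 6*a + 9) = (a - 4)*(a + 3)*(a + 3)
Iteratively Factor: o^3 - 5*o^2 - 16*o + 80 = (o + 4)*(o^2 - 9*o + 20) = (o - 4)*(o + 4)*(o - 5)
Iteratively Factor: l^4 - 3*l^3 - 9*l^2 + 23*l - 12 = (l - 1)*(l^3 - 2*l^2 - 11*l + 12) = (l - 1)*(l + 3)*(l^2 - 5*l + 4) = (l - 1)^2*(l + 3)*(l - 4)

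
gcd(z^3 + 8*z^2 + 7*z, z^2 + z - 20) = 1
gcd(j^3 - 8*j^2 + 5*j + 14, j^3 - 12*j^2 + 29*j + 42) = j^2 - 6*j - 7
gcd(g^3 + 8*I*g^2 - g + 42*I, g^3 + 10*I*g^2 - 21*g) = g^2 + 10*I*g - 21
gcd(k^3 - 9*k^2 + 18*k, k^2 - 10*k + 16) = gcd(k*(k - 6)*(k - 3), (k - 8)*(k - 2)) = 1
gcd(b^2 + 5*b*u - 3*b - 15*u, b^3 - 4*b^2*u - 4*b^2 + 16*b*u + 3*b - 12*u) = b - 3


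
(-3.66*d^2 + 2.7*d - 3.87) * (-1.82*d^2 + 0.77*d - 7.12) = 6.6612*d^4 - 7.7322*d^3 + 35.1816*d^2 - 22.2039*d + 27.5544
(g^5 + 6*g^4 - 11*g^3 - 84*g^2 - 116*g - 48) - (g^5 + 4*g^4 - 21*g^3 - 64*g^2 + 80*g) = 2*g^4 + 10*g^3 - 20*g^2 - 196*g - 48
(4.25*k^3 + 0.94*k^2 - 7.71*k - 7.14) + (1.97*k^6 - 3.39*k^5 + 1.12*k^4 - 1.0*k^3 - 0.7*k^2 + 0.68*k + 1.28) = 1.97*k^6 - 3.39*k^5 + 1.12*k^4 + 3.25*k^3 + 0.24*k^2 - 7.03*k - 5.86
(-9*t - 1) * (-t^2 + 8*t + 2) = 9*t^3 - 71*t^2 - 26*t - 2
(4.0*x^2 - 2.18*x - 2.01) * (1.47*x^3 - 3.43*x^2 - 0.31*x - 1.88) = 5.88*x^5 - 16.9246*x^4 + 3.2827*x^3 + 0.0500999999999999*x^2 + 4.7215*x + 3.7788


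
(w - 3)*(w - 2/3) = w^2 - 11*w/3 + 2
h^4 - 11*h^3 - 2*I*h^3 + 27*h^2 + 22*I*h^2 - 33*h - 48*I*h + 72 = (h - 8)*(h - 3)*(h - 3*I)*(h + I)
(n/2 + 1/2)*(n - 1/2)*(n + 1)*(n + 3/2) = n^4/2 + 3*n^3/2 + 9*n^2/8 - n/4 - 3/8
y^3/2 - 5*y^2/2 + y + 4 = (y/2 + 1/2)*(y - 4)*(y - 2)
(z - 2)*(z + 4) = z^2 + 2*z - 8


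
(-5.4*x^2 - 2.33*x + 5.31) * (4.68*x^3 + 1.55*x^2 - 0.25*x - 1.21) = -25.272*x^5 - 19.2744*x^4 + 22.5893*x^3 + 15.347*x^2 + 1.4918*x - 6.4251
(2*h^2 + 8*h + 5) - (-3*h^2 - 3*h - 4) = 5*h^2 + 11*h + 9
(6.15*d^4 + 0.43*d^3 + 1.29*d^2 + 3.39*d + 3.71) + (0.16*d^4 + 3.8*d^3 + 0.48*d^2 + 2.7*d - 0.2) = 6.31*d^4 + 4.23*d^3 + 1.77*d^2 + 6.09*d + 3.51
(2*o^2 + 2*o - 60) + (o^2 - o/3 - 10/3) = 3*o^2 + 5*o/3 - 190/3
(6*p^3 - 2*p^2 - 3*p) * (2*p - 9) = 12*p^4 - 58*p^3 + 12*p^2 + 27*p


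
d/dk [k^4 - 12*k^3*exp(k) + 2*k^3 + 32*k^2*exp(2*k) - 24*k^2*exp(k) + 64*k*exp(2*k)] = -12*k^3*exp(k) + 4*k^3 + 64*k^2*exp(2*k) - 60*k^2*exp(k) + 6*k^2 + 192*k*exp(2*k) - 48*k*exp(k) + 64*exp(2*k)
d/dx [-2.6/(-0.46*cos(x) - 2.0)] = 1.196*sin(x)/(0.46*cos(x) + 2.0)^2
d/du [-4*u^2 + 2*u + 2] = 2 - 8*u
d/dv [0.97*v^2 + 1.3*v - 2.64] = 1.94*v + 1.3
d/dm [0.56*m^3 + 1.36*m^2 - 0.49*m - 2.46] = 1.68*m^2 + 2.72*m - 0.49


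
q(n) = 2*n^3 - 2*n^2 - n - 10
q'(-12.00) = 911.00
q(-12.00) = -3742.00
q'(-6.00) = 239.00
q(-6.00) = -508.00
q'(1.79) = 11.06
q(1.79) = -6.73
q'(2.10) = 17.06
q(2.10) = -2.40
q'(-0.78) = 5.77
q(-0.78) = -11.39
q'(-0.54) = 2.91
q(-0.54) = -10.36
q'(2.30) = 21.54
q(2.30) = 1.45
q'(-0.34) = 1.05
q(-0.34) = -9.97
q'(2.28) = 21.07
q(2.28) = 1.03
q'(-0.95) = 8.22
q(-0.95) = -12.57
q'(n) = 6*n^2 - 4*n - 1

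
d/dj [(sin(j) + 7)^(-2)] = -2*cos(j)/(sin(j) + 7)^3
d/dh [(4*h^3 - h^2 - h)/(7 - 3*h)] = (-24*h^3 + 87*h^2 - 14*h - 7)/(9*h^2 - 42*h + 49)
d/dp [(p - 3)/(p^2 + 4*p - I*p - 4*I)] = (p^2 + 4*p - I*p - (p - 3)*(2*p + 4 - I) - 4*I)/(p^2 + 4*p - I*p - 4*I)^2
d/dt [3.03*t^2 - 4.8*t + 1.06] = 6.06*t - 4.8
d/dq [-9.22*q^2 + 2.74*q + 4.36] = 2.74 - 18.44*q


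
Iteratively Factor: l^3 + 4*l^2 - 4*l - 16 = (l + 2)*(l^2 + 2*l - 8) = (l - 2)*(l + 2)*(l + 4)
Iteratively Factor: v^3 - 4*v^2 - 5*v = (v - 5)*(v^2 + v) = v*(v - 5)*(v + 1)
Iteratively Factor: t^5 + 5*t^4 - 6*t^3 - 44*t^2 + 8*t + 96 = (t + 2)*(t^4 + 3*t^3 - 12*t^2 - 20*t + 48) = (t - 2)*(t + 2)*(t^3 + 5*t^2 - 2*t - 24) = (t - 2)*(t + 2)*(t + 3)*(t^2 + 2*t - 8) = (t - 2)*(t + 2)*(t + 3)*(t + 4)*(t - 2)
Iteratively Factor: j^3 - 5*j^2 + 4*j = (j - 4)*(j^2 - j) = (j - 4)*(j - 1)*(j)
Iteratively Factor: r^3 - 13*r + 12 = (r + 4)*(r^2 - 4*r + 3) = (r - 1)*(r + 4)*(r - 3)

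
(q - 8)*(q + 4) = q^2 - 4*q - 32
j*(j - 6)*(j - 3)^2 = j^4 - 12*j^3 + 45*j^2 - 54*j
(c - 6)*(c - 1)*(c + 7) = c^3 - 43*c + 42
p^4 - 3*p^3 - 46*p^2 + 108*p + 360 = (p - 6)*(p - 5)*(p + 2)*(p + 6)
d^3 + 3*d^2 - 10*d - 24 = (d - 3)*(d + 2)*(d + 4)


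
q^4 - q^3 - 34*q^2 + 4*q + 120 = (q - 6)*(q - 2)*(q + 2)*(q + 5)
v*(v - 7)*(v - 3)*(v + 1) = v^4 - 9*v^3 + 11*v^2 + 21*v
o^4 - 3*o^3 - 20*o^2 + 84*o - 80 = (o - 4)*(o - 2)^2*(o + 5)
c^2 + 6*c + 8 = (c + 2)*(c + 4)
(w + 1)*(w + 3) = w^2 + 4*w + 3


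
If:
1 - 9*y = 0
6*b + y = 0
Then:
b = -1/54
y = 1/9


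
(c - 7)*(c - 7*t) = c^2 - 7*c*t - 7*c + 49*t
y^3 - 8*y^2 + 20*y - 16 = (y - 4)*(y - 2)^2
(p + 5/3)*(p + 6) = p^2 + 23*p/3 + 10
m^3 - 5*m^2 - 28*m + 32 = (m - 8)*(m - 1)*(m + 4)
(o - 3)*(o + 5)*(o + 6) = o^3 + 8*o^2 - 3*o - 90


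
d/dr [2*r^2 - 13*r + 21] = 4*r - 13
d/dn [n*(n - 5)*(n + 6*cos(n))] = -n*(n - 5)*(6*sin(n) - 1) + n*(n + 6*cos(n)) + (n - 5)*(n + 6*cos(n))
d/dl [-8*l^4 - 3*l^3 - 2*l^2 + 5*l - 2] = -32*l^3 - 9*l^2 - 4*l + 5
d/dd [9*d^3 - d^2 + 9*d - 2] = 27*d^2 - 2*d + 9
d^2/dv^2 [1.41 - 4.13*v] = 0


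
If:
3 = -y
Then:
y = -3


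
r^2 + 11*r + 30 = (r + 5)*(r + 6)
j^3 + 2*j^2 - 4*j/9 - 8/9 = (j - 2/3)*(j + 2/3)*(j + 2)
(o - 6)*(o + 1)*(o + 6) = o^3 + o^2 - 36*o - 36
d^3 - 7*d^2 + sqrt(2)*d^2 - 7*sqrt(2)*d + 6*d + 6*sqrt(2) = (d - 6)*(d - 1)*(d + sqrt(2))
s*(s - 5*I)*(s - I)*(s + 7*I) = s^4 + I*s^3 + 37*s^2 - 35*I*s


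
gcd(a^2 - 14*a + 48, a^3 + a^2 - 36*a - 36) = a - 6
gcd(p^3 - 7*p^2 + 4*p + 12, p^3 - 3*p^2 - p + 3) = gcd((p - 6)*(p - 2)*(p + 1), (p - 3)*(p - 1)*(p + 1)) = p + 1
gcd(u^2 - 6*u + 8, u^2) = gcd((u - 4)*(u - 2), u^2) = 1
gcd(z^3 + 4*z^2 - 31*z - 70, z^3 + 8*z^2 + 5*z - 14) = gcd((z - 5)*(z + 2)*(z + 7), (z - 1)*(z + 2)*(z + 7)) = z^2 + 9*z + 14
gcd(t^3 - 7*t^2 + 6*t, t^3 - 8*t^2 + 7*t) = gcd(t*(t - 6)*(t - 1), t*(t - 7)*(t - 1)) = t^2 - t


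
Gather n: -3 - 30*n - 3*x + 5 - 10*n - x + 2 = -40*n - 4*x + 4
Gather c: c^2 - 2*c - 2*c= c^2 - 4*c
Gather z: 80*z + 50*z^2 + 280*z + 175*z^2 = 225*z^2 + 360*z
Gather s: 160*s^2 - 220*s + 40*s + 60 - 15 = 160*s^2 - 180*s + 45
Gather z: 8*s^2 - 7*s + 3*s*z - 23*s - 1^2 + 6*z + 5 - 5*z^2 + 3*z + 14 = 8*s^2 - 30*s - 5*z^2 + z*(3*s + 9) + 18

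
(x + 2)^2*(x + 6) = x^3 + 10*x^2 + 28*x + 24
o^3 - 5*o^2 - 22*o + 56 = (o - 7)*(o - 2)*(o + 4)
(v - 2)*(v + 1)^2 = v^3 - 3*v - 2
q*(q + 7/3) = q^2 + 7*q/3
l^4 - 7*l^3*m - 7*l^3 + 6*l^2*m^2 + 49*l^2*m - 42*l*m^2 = l*(l - 7)*(l - 6*m)*(l - m)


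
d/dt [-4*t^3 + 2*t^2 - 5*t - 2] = -12*t^2 + 4*t - 5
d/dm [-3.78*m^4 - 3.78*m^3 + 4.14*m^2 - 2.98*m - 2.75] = -15.12*m^3 - 11.34*m^2 + 8.28*m - 2.98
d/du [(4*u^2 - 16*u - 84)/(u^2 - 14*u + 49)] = -40/(u^2 - 14*u + 49)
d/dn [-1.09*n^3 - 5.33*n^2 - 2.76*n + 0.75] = -3.27*n^2 - 10.66*n - 2.76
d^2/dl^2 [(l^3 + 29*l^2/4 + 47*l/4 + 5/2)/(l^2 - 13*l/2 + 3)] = 10*(157*l^3 - 186*l^2 - 204*l + 628)/(8*l^6 - 156*l^5 + 1086*l^4 - 3133*l^3 + 3258*l^2 - 1404*l + 216)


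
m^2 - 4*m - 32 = (m - 8)*(m + 4)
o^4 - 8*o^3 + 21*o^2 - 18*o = o*(o - 3)^2*(o - 2)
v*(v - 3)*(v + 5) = v^3 + 2*v^2 - 15*v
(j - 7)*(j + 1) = j^2 - 6*j - 7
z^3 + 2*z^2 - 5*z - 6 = (z - 2)*(z + 1)*(z + 3)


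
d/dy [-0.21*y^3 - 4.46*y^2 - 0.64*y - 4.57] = -0.63*y^2 - 8.92*y - 0.64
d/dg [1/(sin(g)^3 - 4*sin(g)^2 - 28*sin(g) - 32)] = (14 - 3*sin(g))*cos(g)/((sin(g) - 8)^2*(sin(g) + 2)^3)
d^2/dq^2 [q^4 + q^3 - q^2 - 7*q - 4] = 12*q^2 + 6*q - 2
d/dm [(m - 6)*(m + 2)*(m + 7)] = 3*m^2 + 6*m - 40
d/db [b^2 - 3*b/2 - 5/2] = 2*b - 3/2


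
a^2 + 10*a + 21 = (a + 3)*(a + 7)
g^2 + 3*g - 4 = (g - 1)*(g + 4)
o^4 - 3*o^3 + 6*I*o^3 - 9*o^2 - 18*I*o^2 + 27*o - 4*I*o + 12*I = (o - 3)*(o + I)^2*(o + 4*I)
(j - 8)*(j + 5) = j^2 - 3*j - 40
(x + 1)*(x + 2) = x^2 + 3*x + 2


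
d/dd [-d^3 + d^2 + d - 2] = -3*d^2 + 2*d + 1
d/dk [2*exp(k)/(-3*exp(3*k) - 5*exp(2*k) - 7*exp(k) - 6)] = (12*exp(3*k) + 10*exp(2*k) - 12)*exp(k)/(9*exp(6*k) + 30*exp(5*k) + 67*exp(4*k) + 106*exp(3*k) + 109*exp(2*k) + 84*exp(k) + 36)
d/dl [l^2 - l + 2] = 2*l - 1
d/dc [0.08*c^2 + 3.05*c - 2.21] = 0.16*c + 3.05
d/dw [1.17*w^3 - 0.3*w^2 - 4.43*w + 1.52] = 3.51*w^2 - 0.6*w - 4.43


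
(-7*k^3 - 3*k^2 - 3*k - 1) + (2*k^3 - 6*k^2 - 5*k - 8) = -5*k^3 - 9*k^2 - 8*k - 9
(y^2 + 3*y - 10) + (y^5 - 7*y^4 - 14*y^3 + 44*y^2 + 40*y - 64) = y^5 - 7*y^4 - 14*y^3 + 45*y^2 + 43*y - 74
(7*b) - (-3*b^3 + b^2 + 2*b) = 3*b^3 - b^2 + 5*b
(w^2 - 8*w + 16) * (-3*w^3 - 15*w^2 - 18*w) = -3*w^5 + 9*w^4 + 54*w^3 - 96*w^2 - 288*w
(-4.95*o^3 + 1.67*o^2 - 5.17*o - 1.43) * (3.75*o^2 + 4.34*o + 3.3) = -18.5625*o^5 - 15.2205*o^4 - 28.4747*o^3 - 22.2893*o^2 - 23.2672*o - 4.719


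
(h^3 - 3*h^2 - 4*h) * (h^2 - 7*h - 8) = h^5 - 10*h^4 + 9*h^3 + 52*h^2 + 32*h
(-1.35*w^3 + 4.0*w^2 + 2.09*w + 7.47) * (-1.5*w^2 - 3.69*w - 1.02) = 2.025*w^5 - 1.0185*w^4 - 16.518*w^3 - 22.9971*w^2 - 29.6961*w - 7.6194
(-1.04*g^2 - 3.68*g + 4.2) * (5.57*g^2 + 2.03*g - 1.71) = -5.7928*g^4 - 22.6088*g^3 + 17.702*g^2 + 14.8188*g - 7.182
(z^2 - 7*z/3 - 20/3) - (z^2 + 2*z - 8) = 4/3 - 13*z/3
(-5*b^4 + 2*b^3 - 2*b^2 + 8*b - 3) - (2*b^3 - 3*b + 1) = -5*b^4 - 2*b^2 + 11*b - 4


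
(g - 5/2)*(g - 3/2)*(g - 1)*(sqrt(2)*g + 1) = sqrt(2)*g^4 - 5*sqrt(2)*g^3 + g^3 - 5*g^2 + 31*sqrt(2)*g^2/4 - 15*sqrt(2)*g/4 + 31*g/4 - 15/4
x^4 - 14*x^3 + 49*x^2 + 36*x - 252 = (x - 7)*(x - 6)*(x - 3)*(x + 2)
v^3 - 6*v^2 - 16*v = v*(v - 8)*(v + 2)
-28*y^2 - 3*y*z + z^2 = (-7*y + z)*(4*y + z)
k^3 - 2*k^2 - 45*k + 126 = (k - 6)*(k - 3)*(k + 7)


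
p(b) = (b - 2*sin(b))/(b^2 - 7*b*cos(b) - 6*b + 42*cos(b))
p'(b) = (1 - 2*cos(b))/(b^2 - 7*b*cos(b) - 6*b + 42*cos(b)) + (b - 2*sin(b))*(-7*b*sin(b) - 2*b + 42*sin(b) + 7*cos(b) + 6)/(b^2 - 7*b*cos(b) - 6*b + 42*cos(b))^2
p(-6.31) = -0.04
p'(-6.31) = -0.01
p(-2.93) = 0.07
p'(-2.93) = -0.07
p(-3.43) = 0.13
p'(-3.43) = -0.20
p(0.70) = -0.02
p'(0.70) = -0.05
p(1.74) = 0.02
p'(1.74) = -0.15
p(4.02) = -0.33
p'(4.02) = -0.47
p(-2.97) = 0.07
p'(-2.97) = -0.07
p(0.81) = -0.03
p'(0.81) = -0.07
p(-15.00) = -0.07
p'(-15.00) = 0.03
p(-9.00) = -0.21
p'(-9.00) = 0.21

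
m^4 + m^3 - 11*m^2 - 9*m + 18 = (m - 3)*(m - 1)*(m + 2)*(m + 3)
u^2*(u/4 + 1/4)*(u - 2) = u^4/4 - u^3/4 - u^2/2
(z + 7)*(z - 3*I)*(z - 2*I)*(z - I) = z^4 + 7*z^3 - 6*I*z^3 - 11*z^2 - 42*I*z^2 - 77*z + 6*I*z + 42*I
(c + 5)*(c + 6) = c^2 + 11*c + 30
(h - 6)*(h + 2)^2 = h^3 - 2*h^2 - 20*h - 24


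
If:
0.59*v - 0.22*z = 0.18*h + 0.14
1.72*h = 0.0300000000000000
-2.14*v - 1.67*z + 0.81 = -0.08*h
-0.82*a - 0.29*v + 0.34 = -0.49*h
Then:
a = 0.32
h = 0.02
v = 0.29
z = 0.12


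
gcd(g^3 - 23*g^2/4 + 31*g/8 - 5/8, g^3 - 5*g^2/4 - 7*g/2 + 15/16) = g - 1/4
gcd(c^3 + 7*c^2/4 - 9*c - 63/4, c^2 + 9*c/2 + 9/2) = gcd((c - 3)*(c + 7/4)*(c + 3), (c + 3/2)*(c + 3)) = c + 3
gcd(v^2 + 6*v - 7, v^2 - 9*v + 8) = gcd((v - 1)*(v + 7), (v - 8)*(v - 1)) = v - 1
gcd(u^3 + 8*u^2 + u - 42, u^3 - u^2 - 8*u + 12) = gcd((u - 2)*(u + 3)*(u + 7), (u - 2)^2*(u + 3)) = u^2 + u - 6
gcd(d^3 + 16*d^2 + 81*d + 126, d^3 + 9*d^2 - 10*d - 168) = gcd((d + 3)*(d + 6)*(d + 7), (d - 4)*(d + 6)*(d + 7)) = d^2 + 13*d + 42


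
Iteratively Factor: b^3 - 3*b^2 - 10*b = (b)*(b^2 - 3*b - 10) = b*(b - 5)*(b + 2)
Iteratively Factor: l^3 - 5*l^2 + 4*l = (l - 1)*(l^2 - 4*l) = l*(l - 1)*(l - 4)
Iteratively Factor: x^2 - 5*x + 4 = (x - 1)*(x - 4)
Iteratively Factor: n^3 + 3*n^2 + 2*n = (n + 2)*(n^2 + n) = n*(n + 2)*(n + 1)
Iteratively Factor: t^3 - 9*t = (t + 3)*(t^2 - 3*t) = (t - 3)*(t + 3)*(t)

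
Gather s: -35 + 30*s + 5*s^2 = 5*s^2 + 30*s - 35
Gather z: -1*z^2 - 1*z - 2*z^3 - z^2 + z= -2*z^3 - 2*z^2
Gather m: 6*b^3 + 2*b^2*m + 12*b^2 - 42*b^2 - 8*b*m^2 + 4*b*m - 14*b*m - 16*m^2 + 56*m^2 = 6*b^3 - 30*b^2 + m^2*(40 - 8*b) + m*(2*b^2 - 10*b)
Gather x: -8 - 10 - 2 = -20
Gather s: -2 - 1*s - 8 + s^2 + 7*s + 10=s^2 + 6*s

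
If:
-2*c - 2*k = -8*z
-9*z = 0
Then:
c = -k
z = 0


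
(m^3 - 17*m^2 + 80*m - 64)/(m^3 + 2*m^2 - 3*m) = (m^2 - 16*m + 64)/(m*(m + 3))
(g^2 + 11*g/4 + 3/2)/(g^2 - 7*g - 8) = (4*g^2 + 11*g + 6)/(4*(g^2 - 7*g - 8))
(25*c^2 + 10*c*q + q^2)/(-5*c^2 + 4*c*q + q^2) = (5*c + q)/(-c + q)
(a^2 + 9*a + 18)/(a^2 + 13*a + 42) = (a + 3)/(a + 7)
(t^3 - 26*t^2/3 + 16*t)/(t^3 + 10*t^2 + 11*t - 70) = t*(3*t^2 - 26*t + 48)/(3*(t^3 + 10*t^2 + 11*t - 70))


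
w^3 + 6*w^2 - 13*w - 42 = (w - 3)*(w + 2)*(w + 7)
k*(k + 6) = k^2 + 6*k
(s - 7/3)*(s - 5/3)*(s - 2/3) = s^3 - 14*s^2/3 + 59*s/9 - 70/27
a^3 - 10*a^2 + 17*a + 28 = (a - 7)*(a - 4)*(a + 1)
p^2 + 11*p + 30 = (p + 5)*(p + 6)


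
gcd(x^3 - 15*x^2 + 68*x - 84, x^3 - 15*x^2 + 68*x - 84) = x^3 - 15*x^2 + 68*x - 84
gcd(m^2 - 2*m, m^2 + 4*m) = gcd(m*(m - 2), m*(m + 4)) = m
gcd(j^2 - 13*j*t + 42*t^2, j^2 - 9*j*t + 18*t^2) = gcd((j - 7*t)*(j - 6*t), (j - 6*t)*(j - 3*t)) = -j + 6*t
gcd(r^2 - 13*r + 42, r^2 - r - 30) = r - 6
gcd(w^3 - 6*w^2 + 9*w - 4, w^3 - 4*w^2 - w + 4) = w^2 - 5*w + 4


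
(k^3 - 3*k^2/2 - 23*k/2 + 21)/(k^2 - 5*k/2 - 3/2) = (2*k^2 + 3*k - 14)/(2*k + 1)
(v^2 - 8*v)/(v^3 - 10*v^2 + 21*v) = (v - 8)/(v^2 - 10*v + 21)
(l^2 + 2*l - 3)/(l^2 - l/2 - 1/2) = 2*(l + 3)/(2*l + 1)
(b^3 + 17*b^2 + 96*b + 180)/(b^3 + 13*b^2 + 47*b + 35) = (b^2 + 12*b + 36)/(b^2 + 8*b + 7)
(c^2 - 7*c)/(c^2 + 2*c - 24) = c*(c - 7)/(c^2 + 2*c - 24)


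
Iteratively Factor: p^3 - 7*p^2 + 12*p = (p)*(p^2 - 7*p + 12) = p*(p - 4)*(p - 3)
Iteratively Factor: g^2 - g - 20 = (g - 5)*(g + 4)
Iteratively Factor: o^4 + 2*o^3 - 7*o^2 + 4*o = (o)*(o^3 + 2*o^2 - 7*o + 4) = o*(o - 1)*(o^2 + 3*o - 4) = o*(o - 1)^2*(o + 4)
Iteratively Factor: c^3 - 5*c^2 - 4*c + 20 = (c - 5)*(c^2 - 4) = (c - 5)*(c + 2)*(c - 2)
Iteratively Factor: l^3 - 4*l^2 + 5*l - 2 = (l - 1)*(l^2 - 3*l + 2) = (l - 2)*(l - 1)*(l - 1)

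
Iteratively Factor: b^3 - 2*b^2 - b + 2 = (b - 1)*(b^2 - b - 2) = (b - 2)*(b - 1)*(b + 1)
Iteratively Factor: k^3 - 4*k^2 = (k)*(k^2 - 4*k) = k*(k - 4)*(k)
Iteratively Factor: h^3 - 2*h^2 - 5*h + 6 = (h - 1)*(h^2 - h - 6) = (h - 1)*(h + 2)*(h - 3)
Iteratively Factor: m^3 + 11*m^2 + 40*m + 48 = (m + 4)*(m^2 + 7*m + 12) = (m + 4)^2*(m + 3)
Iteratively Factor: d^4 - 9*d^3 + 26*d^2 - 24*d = (d - 3)*(d^3 - 6*d^2 + 8*d) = (d - 4)*(d - 3)*(d^2 - 2*d) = (d - 4)*(d - 3)*(d - 2)*(d)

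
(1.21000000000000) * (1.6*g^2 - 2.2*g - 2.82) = 1.936*g^2 - 2.662*g - 3.4122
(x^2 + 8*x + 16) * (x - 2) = x^3 + 6*x^2 - 32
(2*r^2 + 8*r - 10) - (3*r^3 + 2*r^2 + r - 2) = -3*r^3 + 7*r - 8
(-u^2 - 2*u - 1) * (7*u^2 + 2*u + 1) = -7*u^4 - 16*u^3 - 12*u^2 - 4*u - 1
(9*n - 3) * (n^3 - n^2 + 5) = 9*n^4 - 12*n^3 + 3*n^2 + 45*n - 15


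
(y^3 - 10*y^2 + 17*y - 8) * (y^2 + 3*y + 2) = y^5 - 7*y^4 - 11*y^3 + 23*y^2 + 10*y - 16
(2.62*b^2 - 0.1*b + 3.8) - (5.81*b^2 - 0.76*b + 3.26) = -3.19*b^2 + 0.66*b + 0.54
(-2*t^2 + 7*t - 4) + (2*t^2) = 7*t - 4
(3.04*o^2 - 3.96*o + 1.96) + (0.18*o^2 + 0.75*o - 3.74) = 3.22*o^2 - 3.21*o - 1.78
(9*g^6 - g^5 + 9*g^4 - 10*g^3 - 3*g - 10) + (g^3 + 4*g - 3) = 9*g^6 - g^5 + 9*g^4 - 9*g^3 + g - 13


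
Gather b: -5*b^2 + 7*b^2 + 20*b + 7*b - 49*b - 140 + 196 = 2*b^2 - 22*b + 56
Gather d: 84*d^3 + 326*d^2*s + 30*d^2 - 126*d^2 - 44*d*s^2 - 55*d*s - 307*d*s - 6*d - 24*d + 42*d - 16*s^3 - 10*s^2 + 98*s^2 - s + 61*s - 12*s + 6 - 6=84*d^3 + d^2*(326*s - 96) + d*(-44*s^2 - 362*s + 12) - 16*s^3 + 88*s^2 + 48*s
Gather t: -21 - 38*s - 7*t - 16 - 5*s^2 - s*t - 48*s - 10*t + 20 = -5*s^2 - 86*s + t*(-s - 17) - 17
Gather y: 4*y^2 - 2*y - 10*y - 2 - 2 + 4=4*y^2 - 12*y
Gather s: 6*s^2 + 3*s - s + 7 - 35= 6*s^2 + 2*s - 28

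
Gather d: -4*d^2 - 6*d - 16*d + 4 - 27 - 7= -4*d^2 - 22*d - 30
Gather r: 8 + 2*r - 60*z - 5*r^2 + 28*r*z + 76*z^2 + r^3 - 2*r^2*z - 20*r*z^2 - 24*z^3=r^3 + r^2*(-2*z - 5) + r*(-20*z^2 + 28*z + 2) - 24*z^3 + 76*z^2 - 60*z + 8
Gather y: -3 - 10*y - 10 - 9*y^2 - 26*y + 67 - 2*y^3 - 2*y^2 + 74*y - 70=-2*y^3 - 11*y^2 + 38*y - 16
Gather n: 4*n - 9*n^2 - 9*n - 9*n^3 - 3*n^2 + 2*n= -9*n^3 - 12*n^2 - 3*n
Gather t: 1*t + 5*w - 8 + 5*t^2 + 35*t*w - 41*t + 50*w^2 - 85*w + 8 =5*t^2 + t*(35*w - 40) + 50*w^2 - 80*w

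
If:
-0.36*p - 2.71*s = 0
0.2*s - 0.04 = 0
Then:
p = -1.51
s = 0.20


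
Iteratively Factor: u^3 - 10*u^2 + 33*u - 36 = (u - 3)*(u^2 - 7*u + 12) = (u - 3)^2*(u - 4)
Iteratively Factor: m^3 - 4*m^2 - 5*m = (m)*(m^2 - 4*m - 5) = m*(m - 5)*(m + 1)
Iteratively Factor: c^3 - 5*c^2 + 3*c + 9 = (c - 3)*(c^2 - 2*c - 3) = (c - 3)^2*(c + 1)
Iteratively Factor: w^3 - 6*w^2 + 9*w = (w)*(w^2 - 6*w + 9) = w*(w - 3)*(w - 3)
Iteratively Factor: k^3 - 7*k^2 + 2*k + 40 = (k - 4)*(k^2 - 3*k - 10) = (k - 5)*(k - 4)*(k + 2)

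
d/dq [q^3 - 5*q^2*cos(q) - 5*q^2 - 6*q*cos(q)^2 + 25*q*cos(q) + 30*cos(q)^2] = 5*q^2*sin(q) + 3*q^2 - 25*q*sin(q) + 6*q*sin(2*q) - 10*q*cos(q) - 10*q - 30*sin(2*q) - 6*cos(q)^2 + 25*cos(q)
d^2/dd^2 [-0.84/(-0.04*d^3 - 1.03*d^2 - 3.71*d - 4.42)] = (-(0.2016*d + 1.7304)*(0.04*d^3 + 1.03*d^2 + 3.71*d + 4.42) + 0.84*(0.12*d^2 + 2.06*d + 3.71)*(0.24*d^2 + 4.12*d + 7.42))/(0.04*d^3 + 1.03*d^2 + 3.71*d + 4.42)^3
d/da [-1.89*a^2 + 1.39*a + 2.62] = 1.39 - 3.78*a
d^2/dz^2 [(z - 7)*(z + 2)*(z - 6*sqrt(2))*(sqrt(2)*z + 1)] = 12*sqrt(2)*z^2 - 66*z - 30*sqrt(2)*z - 40*sqrt(2) + 110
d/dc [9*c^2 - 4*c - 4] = 18*c - 4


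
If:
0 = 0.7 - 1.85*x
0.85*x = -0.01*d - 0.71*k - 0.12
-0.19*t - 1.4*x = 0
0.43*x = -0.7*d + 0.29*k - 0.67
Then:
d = -1.44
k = -0.60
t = -2.79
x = 0.38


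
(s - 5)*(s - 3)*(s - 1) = s^3 - 9*s^2 + 23*s - 15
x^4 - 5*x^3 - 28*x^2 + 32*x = x*(x - 8)*(x - 1)*(x + 4)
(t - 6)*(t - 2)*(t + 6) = t^3 - 2*t^2 - 36*t + 72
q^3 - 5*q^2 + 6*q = q*(q - 3)*(q - 2)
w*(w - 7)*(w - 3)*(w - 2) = w^4 - 12*w^3 + 41*w^2 - 42*w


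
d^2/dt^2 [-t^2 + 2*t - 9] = -2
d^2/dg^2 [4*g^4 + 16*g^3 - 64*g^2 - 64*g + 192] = 48*g^2 + 96*g - 128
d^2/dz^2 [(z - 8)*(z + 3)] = 2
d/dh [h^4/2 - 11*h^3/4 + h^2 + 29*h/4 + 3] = 2*h^3 - 33*h^2/4 + 2*h + 29/4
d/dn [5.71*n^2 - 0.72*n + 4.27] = 11.42*n - 0.72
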